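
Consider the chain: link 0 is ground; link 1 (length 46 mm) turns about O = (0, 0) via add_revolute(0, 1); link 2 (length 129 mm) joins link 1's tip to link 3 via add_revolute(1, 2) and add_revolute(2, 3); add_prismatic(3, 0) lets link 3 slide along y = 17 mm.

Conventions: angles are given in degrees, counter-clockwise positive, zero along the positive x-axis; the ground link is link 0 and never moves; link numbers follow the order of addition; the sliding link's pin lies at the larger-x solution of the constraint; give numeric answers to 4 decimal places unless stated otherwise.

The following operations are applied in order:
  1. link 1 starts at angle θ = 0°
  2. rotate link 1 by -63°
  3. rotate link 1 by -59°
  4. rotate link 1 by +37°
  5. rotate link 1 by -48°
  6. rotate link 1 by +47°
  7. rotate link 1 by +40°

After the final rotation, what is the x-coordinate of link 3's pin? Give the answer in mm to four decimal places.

geometry: r = 46 mm, L = 129 mm, e = 17 mm; θ starts at 0°
rotate link 1 by -63°: θ ← 0° -63° = -63°
rotate link 1 by -59°: θ ← -63° -59° = -122°
rotate link 1 by +37°: θ ← -122° +37° = -85°
rotate link 1 by -48°: θ ← -85° -48° = -133°
rotate link 1 by +47°: θ ← -133° +47° = -86°
rotate link 1 by +40°: θ ← -86° +40° = -46°
crank pin P = (r cos θ, r sin θ) = (31.954285, -33.089631)
h = r sin θ − e = -33.089631 − 17 = -50.089631
x = r cos θ + √(L² − h²) = 31.954285 + 118.878210 = 150.832495

150.8325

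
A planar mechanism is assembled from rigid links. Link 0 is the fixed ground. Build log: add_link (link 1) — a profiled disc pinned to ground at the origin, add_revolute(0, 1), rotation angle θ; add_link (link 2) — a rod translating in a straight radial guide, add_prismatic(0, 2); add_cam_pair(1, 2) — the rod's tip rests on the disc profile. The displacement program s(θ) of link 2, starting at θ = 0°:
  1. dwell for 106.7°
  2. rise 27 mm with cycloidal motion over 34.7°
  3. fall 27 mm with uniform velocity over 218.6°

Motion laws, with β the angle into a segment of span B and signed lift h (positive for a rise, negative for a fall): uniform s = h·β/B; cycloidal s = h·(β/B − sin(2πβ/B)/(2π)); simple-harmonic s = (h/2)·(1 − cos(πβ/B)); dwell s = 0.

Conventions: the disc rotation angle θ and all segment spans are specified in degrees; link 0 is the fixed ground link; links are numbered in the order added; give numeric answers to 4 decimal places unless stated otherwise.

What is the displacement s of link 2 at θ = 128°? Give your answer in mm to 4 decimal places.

seg 1 [0°–106.7°] dwell: s stays 0.0000
seg 2 [106.7°–141.4°] cycloidal, h=27: θ=128° here. β=21.3, B=34.7. 27·(0.6138 − sin(2π·0.6138)/(2π)) = 19.3916 → s = 19.3916

19.3916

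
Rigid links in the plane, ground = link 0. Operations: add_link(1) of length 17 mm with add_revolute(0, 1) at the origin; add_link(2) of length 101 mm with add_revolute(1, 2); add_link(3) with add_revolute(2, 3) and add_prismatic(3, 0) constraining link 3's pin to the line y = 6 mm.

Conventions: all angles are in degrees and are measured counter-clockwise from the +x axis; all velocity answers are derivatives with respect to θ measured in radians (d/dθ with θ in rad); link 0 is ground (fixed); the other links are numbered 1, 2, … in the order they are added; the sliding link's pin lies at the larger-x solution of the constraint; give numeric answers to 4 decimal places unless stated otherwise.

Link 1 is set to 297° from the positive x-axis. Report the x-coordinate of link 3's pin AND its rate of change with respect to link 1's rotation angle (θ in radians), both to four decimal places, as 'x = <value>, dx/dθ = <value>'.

geometry: r = 17 mm, L = 101 mm, e = 6 mm
crank pin P = (r cos θ, r sin θ) = (7.717838, -15.147111)
h = r sin θ − e = -15.147111 − 6 = -21.147111
x = r cos θ + √(L² − h²) = 7.717838 + 98.761327 = 106.479165
dx/dθ = −r sin θ − h·r cos θ/√(L² − h²) (θ in radians; h = -21.147111) = 16.799681

x = 106.4792, dx/dθ = 16.7997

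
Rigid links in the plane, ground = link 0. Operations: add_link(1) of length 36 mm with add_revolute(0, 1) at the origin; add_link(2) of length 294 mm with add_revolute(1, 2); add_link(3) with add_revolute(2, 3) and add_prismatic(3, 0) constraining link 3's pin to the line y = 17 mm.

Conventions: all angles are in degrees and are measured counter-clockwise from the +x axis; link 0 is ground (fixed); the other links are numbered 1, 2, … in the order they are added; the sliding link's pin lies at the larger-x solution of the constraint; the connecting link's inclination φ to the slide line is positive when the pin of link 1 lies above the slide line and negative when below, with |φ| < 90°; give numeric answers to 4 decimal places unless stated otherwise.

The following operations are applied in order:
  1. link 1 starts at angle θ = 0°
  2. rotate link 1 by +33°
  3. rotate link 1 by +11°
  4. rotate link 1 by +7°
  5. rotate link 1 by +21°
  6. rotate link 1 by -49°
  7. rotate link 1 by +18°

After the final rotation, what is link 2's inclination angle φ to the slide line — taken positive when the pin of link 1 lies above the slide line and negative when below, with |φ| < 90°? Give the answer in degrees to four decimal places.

geometry: r = 36 mm, L = 294 mm, e = 17 mm; θ starts at 0°
rotate link 1 by +33°: θ ← 0° +33° = 33°
rotate link 1 by +11°: θ ← 33° +11° = 44°
rotate link 1 by +7°: θ ← 44° +7° = 51°
rotate link 1 by +21°: θ ← 51° +21° = 72°
rotate link 1 by -49°: θ ← 72° -49° = 23°
rotate link 1 by +18°: θ ← 23° +18° = 41°
h = r sin θ − e = 23.618125 − 17 = 6.618125
sin φ = h / L = 6.618125 / 294 = 0.02251063
φ = arcsin(0.02251063) = 1.289873°

1.2899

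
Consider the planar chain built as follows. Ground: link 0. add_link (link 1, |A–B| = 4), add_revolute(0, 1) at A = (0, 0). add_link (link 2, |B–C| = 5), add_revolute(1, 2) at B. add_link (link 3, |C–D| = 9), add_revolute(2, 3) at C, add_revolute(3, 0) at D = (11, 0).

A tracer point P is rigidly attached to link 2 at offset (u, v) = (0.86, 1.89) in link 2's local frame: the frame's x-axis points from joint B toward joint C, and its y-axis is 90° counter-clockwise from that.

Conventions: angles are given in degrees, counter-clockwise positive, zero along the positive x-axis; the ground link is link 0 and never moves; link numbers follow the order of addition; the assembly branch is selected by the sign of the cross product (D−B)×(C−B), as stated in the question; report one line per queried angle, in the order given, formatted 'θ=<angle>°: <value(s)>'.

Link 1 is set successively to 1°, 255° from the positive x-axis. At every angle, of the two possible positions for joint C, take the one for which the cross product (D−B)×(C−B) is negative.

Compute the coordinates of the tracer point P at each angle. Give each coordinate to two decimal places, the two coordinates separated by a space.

A=(0,0), D=(11.00,0)
θ=1°: B = A + 4.00·(cos1°, sin1°) = (3.9994, 0.0698)
θ=1°: |BD| = 7.0010
θ=1°: circle(B,5.00) ∩ circle(D,9.00): a=-0.4990, h=4.9750
θ=1°:   candidates: C₊=(3.5500,5.0496) cross=34.830; C₋=(3.4508,-4.9000) cross=-34.830
θ=1°:   branch - wants cross < 0 → take C=(3.4508,-4.9000) (cross=-34.830)
θ=1°: ex = (C−B)/|BC| = (-0.1097,-0.9940); ey = (0.9940,-0.1097)
θ=1°: P = B + 0.86·ex + 1.89·ey = (5.7836,-0.9924)
θ=255°: B = A + 4.00·(cos255°, sin255°) = (-1.0353, -3.8637)
θ=255°: |BD| = 12.6403
θ=255°: circle(B,5.00) ∩ circle(D,9.00): a=4.1050, h=2.8547
θ=255°:   candidates: C₊=(2.0007,0.1091) cross=36.084; C₋=(3.7458,-5.3270) cross=-36.084
θ=255°:   branch - wants cross < 0 → take C=(3.7458,-5.3270) (cross=-36.084)
θ=255°: ex = (C−B)/|BC| = (0.9562,-0.2927); ey = (0.2927,0.9562)
θ=255°: P = B + 0.86·ex + 1.89·ey = (0.3402,-2.3081)

θ=1°: 5.78 -0.99
θ=255°: 0.34 -2.31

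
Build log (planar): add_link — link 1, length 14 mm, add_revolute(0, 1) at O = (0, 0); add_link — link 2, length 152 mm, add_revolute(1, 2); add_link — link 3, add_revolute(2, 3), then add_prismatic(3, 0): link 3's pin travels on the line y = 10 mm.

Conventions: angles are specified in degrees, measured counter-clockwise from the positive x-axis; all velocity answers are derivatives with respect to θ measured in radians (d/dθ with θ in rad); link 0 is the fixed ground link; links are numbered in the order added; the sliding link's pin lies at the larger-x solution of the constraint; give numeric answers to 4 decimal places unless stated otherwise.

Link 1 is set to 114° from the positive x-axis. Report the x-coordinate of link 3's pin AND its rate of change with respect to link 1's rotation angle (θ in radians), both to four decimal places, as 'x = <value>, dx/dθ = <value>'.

geometry: r = 14 mm, L = 152 mm, e = 10 mm
crank pin P = (r cos θ, r sin θ) = (-5.694313, 12.789636)
h = r sin θ − e = 12.789636 − 10 = 2.789636
x = r cos θ + √(L² − h²) = -5.694313 + 151.974399 = 146.280086
dx/dθ = −r sin θ − h·r cos θ/√(L² − h²) (θ in radians; h = 2.789636) = -12.685112

x = 146.2801, dx/dθ = -12.6851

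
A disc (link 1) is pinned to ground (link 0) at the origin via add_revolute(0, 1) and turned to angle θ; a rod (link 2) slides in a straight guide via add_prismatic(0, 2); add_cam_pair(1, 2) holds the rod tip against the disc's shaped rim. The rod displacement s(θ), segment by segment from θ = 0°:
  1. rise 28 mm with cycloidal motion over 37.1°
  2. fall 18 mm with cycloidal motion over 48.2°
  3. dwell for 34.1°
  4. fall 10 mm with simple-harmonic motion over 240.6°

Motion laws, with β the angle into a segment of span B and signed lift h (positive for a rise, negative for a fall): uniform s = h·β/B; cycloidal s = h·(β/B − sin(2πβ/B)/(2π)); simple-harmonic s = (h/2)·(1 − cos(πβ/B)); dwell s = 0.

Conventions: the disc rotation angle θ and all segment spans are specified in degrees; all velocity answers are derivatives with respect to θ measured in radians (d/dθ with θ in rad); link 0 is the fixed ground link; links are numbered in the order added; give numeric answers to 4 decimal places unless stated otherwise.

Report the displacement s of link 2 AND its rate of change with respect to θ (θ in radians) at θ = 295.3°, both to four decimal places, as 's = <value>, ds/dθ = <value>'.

segment 1 (0° to 37.1°, cycloidal, h = 28) is passed completely: s = 0.0000 + (28) = 28.0000
segment 2 (37.1° to 85.3°, cycloidal, h = -18) is passed completely: s = 28.0000 + (-18) = 10.0000
segment 3 (85.3° to 119.4°, dwell): s unchanged at 10.0000
θ = 295.3° falls in segment 4 (119.4° to 360°, simple-harmonic, h = -10): β = 295.3 − 119.4 = 175.9°, B = 240.6°; Δs = -10/2·(1 − cos(π·0.7311)) = -8.3194; s = 10.0000 − 8.3194 = 1.6806
velocity in seg [119.4°–360°] (simple-harmonic), θ in radians: β = 175.9° = 3.0700 rad, B = 240.6° = 4.1993 rad; ds/dθ = (πh/(2B)) sin(πβ/B) = (π·(-10)/(2·4.1993)) sin(π·0.7311) = -2.797423 mm/rad

s = 1.6806, ds/dθ = -2.7974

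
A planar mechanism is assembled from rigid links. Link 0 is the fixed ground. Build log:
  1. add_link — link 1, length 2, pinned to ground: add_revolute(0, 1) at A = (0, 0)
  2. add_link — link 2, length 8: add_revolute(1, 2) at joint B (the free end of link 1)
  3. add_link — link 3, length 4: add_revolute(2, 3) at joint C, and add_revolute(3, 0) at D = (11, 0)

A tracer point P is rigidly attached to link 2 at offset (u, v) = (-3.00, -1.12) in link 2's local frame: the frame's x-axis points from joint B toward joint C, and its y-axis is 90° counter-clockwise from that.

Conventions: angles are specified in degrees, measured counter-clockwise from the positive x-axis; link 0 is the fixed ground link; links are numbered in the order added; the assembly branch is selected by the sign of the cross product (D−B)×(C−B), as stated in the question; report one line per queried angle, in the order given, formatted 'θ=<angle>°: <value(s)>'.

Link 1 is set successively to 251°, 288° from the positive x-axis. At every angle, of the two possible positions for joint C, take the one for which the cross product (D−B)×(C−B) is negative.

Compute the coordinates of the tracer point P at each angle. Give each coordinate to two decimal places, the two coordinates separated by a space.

A=(0,0), D=(11.00,0)
θ=251°: B = A + 2.00·(cos251°, sin251°) = (-0.6511, -1.8910)
θ=251°: |BD| = 11.8036
θ=251°: circle(B,8.00) ∩ circle(D,4.00): a=7.9351, h=1.0171
θ=251°:   candidates: C₊=(7.0185,0.3842) cross=12.006; C₋=(7.3444,-1.6238) cross=-12.006
θ=251°:   branch - wants cross < 0 → take C=(7.3444,-1.6238) (cross=-12.006)
θ=251°: ex = (C−B)/|BC| = (0.9994,0.0334); ey = (-0.0334,0.9994)
θ=251°: P = B + -3.00·ex + -1.12·ey = (-3.6120,-3.1106)
θ=288°: B = A + 2.00·(cos288°, sin288°) = (0.6180, -1.9021)
θ=288°: |BD| = 10.5548
θ=288°: circle(B,8.00) ∩ circle(D,4.00): a=7.5512, h=2.6417
θ=288°:   candidates: C₊=(7.5696,2.0572) cross=27.883; C₋=(8.5217,-3.1398) cross=-27.883
θ=288°:   branch - wants cross < 0 → take C=(8.5217,-3.1398) (cross=-27.883)
θ=288°: ex = (C−B)/|BC| = (0.9880,-0.1547); ey = (0.1547,0.9880)
θ=288°: P = B + -3.00·ex + -1.12·ey = (-2.5191,-2.5445)

θ=251°: -3.61 -3.11
θ=288°: -2.52 -2.54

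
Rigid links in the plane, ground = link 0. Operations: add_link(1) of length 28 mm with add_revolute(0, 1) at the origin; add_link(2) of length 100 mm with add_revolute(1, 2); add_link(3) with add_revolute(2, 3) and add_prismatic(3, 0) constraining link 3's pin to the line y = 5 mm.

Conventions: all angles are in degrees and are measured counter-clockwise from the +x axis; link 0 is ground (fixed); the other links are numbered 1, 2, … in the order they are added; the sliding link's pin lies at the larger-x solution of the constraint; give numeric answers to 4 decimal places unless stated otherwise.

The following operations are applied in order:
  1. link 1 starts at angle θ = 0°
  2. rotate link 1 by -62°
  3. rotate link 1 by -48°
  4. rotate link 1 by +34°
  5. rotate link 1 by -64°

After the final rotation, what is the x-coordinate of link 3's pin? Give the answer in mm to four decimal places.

geometry: r = 28 mm, L = 100 mm, e = 5 mm; θ starts at 0°
rotate link 1 by -62°: θ ← 0° -62° = -62°
rotate link 1 by -48°: θ ← -62° -48° = -110°
rotate link 1 by +34°: θ ← -110° +34° = -76°
rotate link 1 by -64°: θ ← -76° -64° = -140°
crank pin P = (r cos θ, r sin θ) = (-21.449244, -17.998053)
h = r sin θ − e = -17.998053 − 5 = -22.998053
x = r cos θ + √(L² − h²) = -21.449244 + 97.319523 = 75.870279

75.8703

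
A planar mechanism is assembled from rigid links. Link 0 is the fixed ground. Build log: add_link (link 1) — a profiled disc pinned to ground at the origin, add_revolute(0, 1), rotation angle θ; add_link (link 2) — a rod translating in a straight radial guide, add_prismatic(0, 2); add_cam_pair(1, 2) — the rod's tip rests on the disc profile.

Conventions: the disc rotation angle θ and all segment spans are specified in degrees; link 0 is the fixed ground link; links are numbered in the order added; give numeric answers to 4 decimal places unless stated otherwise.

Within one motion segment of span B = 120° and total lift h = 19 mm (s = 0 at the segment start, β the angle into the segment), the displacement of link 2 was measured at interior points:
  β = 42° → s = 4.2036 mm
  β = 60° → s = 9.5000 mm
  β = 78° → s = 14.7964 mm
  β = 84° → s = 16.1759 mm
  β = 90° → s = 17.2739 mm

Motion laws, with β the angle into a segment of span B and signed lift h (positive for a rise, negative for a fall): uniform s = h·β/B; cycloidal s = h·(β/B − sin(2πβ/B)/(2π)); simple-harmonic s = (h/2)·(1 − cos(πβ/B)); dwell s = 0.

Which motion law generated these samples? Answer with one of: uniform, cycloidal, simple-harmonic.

candidates at β/B = r: uniform s = h·r (linear in β); cycloidal s = h·(r − sin(2πr)/(2π)); simple-harmonic s = (h/2)(1 − cos(πr))
β=42°: printed 4.2036 | uniform 6.6500, cycloidal 4.2036, simple-harmonic 5.1871
β=60°: printed 9.5000 | uniform 9.5000, cycloidal 9.5000, simple-harmonic 9.5000
β=78°: printed 14.7964 | uniform 12.3500, cycloidal 14.7964, simple-harmonic 13.8129
β=84°: printed 16.1759 | uniform 13.3000, cycloidal 16.1759, simple-harmonic 15.0840
β=90°: printed 17.2739 | uniform 14.2500, cycloidal 17.2739, simple-harmonic 16.2175
only one law matches every sample → cycloidal

cycloidal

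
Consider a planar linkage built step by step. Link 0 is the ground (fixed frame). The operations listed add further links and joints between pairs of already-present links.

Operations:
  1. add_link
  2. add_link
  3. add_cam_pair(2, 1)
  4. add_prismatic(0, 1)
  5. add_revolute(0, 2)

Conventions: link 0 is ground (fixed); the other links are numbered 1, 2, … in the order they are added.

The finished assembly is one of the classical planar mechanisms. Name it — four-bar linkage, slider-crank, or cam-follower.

links: 3 (incl. ground); joints: 1 revolute, 1 prismatic, 1 higher (cam) pair, forming one closed loop
3 links, revolute + prismatic + higher pair in one loop → cam-follower

cam-follower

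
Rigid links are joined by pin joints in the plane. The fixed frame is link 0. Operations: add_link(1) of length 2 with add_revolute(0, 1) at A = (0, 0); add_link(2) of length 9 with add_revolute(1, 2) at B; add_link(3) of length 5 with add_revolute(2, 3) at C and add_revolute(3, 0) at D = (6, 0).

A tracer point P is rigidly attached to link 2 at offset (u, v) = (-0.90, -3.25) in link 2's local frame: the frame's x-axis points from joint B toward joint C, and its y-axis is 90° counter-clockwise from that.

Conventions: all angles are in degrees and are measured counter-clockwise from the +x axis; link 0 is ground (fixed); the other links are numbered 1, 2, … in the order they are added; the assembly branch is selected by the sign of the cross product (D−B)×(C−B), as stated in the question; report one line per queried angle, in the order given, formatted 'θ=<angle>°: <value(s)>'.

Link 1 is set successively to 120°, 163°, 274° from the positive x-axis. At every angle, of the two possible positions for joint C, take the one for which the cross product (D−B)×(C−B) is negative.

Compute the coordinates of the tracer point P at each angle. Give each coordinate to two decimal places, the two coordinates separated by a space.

A=(0,0), D=(6.00,0)
θ=120°: B = A + 2.00·(cos120°, sin120°) = (-1.0000, 1.7321)
θ=120°: |BD| = 7.2111
θ=120°: circle(B,9.00) ∩ circle(D,5.00): a=7.4885, h=4.9923
θ=120°:   candidates: C₊=(7.4683,4.7795) cross=36.000; C₋=(5.0701,-4.9128) cross=-36.000
θ=120°:   branch - wants cross < 0 → take C=(5.0701,-4.9128) (cross=-36.000)
θ=120°: ex = (C−B)/|BC| = (0.6745,-0.7383); ey = (0.7383,0.6745)
θ=120°: P = B + -0.90·ex + -3.25·ey = (-4.0065,0.2045)
θ=163°: B = A + 2.00·(cos163°, sin163°) = (-1.9126, 0.5847)
θ=163°: |BD| = 7.9342
θ=163°: circle(B,9.00) ∩ circle(D,5.00): a=7.4961, h=4.9808
θ=163°:   candidates: C₊=(5.9302,4.9995) cross=39.518; C₋=(5.1961,-4.9349) cross=-39.518
θ=163°:   branch - wants cross < 0 → take C=(5.1961,-4.9349) (cross=-39.518)
θ=163°: ex = (C−B)/|BC| = (0.7899,-0.6133); ey = (0.6133,0.7899)
θ=163°: P = B + -0.90·ex + -3.25·ey = (-4.6167,-1.4303)
θ=274°: B = A + 2.00·(cos274°, sin274°) = (0.1395, -1.9951)
θ=274°: |BD| = 6.1908
θ=274°: circle(B,9.00) ∩ circle(D,5.00): a=7.6182, h=4.7919
θ=274°:   candidates: C₊=(5.8070,4.9963) cross=29.666; C₋=(8.8956,-4.0762) cross=-29.666
θ=274°:   branch - wants cross < 0 → take C=(8.8956,-4.0762) (cross=-29.666)
θ=274°: ex = (C−B)/|BC| = (0.9729,-0.2312); ey = (0.2312,0.9729)
θ=274°: P = B + -0.90·ex + -3.25·ey = (-1.4876,-4.9489)

θ=120°: -4.01 0.20
θ=163°: -4.62 -1.43
θ=274°: -1.49 -4.95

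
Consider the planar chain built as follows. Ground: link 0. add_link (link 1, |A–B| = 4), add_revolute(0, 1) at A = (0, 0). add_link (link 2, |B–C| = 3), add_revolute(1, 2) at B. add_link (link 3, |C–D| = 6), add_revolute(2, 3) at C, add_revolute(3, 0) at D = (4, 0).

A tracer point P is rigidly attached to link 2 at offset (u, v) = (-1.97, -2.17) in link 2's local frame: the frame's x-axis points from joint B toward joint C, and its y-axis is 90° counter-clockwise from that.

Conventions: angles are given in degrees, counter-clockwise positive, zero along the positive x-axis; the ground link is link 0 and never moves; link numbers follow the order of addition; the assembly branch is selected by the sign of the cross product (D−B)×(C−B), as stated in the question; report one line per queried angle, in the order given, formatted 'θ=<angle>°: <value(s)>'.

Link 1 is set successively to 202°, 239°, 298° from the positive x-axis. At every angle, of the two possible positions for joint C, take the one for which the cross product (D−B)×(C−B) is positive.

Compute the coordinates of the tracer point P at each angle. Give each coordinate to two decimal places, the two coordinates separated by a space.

A=(0,0), D=(4.00,0)
θ=202°: B = A + 4.00·(cos202°, sin202°) = (-3.7087, -1.4984)
θ=202°: |BD| = 7.8530
θ=202°: circle(B,3.00) ∩ circle(D,6.00): a=2.2074, h=2.0316
θ=202°:   candidates: C₊=(-1.9295,0.9170) cross=15.954; C₋=(-1.1542,-3.0715) cross=-15.954
θ=202°:   branch + wants cross > 0 → take C=(-1.9295,0.9170) (cross=15.954)
θ=202°: ex = (C−B)/|BC| = (0.5931,0.8051); ey = (-0.8051,0.5931)
θ=202°: P = B + -1.97·ex + -2.17·ey = (-3.1299,-4.3715)
θ=239°: B = A + 4.00·(cos239°, sin239°) = (-2.0602, -3.4287)
θ=239°: |BD| = 6.9628
θ=239°: circle(B,3.00) ∩ circle(D,6.00): a=1.5426, h=2.5730
θ=239°:   candidates: C₊=(-1.9846,-0.4296) cross=17.916; C₋=(0.5494,-4.9085) cross=-17.916
θ=239°:   branch + wants cross > 0 → take C=(-1.9846,-0.4296) (cross=17.916)
θ=239°: ex = (C−B)/|BC| = (0.0252,0.9997); ey = (-0.9997,0.0252)
θ=239°: P = B + -1.97·ex + -2.17·ey = (0.0595,-5.4527)
θ=298°: B = A + 4.00·(cos298°, sin298°) = (1.8779, -3.5318)
θ=298°: |BD| = 4.1203
θ=298°: circle(B,3.00) ∩ circle(D,6.00): a=-1.2163, h=2.7424
θ=298°:   candidates: C₊=(-1.0992,-3.1619) cross=11.299; C₋=(3.6021,-5.9868) cross=-11.299
θ=298°:   branch + wants cross > 0 → take C=(-1.0992,-3.1619) (cross=11.299)
θ=298°: ex = (C−B)/|BC| = (-0.9924,0.1233); ey = (-0.1233,-0.9924)
θ=298°: P = B + -1.97·ex + -2.17·ey = (4.1004,-1.6212)

θ=202°: -3.13 -4.37
θ=239°: 0.06 -5.45
θ=298°: 4.10 -1.62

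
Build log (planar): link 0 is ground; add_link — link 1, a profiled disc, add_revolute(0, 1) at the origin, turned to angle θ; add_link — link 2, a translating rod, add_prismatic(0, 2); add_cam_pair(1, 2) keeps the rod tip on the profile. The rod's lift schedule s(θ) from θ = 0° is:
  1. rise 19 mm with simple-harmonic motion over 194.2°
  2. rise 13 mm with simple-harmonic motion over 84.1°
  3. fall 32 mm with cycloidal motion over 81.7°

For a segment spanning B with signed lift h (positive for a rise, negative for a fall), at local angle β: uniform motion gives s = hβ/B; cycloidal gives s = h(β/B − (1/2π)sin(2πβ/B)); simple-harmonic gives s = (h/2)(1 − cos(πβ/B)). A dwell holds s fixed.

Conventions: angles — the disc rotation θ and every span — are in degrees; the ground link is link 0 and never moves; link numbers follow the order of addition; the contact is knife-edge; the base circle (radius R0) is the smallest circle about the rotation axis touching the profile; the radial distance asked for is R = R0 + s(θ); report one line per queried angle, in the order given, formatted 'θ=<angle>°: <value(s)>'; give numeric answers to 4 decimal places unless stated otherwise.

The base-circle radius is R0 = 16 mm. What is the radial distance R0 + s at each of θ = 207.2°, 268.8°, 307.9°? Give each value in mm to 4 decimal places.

seg 1 [0°–194.2°] simple-harmonic, h=19: full span → s += 19 → s = 19.0000
seg 2 [194.2°–278.3°] simple-harmonic, h=13: θ=207.2° here. β=13, B=84.1. 13/2·(1 − cos(π·0.1546)) = 0.7515 → s = 19.7515
seg 2 [194.2°–278.3°] simple-harmonic, h=13: θ=268.8° here. β=74.6, B=84.1. 13/2·(1 − cos(π·0.8870)) = 12.5950 → s = 31.5950
seg 2 [194.2°–278.3°] simple-harmonic, h=13: full span → s += 13 → s = 32.0000
seg 3 [278.3°–360°] cycloidal, h=-32: θ=307.9° here. β=29.6, B=81.7. -32·(0.3623 − sin(2π·0.3623)/(2π)) = -7.7168 → s = 24.2832
θ=207.2°: R = R0 + s = 16 + 19.7515 = 35.7515
θ=268.8°: R = R0 + s = 16 + 31.5950 = 47.5950
θ=307.9°: R = R0 + s = 16 + 24.2832 = 40.2832

θ=207.2°: 35.7515
θ=268.8°: 47.5950
θ=307.9°: 40.2832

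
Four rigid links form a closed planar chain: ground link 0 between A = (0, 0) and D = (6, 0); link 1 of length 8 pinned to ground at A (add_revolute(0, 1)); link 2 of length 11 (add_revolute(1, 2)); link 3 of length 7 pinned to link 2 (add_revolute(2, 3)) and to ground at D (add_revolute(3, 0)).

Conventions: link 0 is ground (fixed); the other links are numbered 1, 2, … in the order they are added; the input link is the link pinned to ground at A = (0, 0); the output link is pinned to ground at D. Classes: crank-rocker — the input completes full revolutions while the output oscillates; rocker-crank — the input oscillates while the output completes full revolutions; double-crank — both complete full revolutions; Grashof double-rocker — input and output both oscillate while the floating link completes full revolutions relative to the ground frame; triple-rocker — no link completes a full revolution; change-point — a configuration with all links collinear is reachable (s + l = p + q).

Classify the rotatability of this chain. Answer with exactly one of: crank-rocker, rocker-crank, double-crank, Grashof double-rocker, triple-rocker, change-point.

lengths: ground=6, input=8, coupler=11, output=7
sorted: s=6 (shortest), l=11 (longest), p+q=15
s + l = 17 vs p + q = 15
s + l > p + q → non-Grashof → no link fully rotates → triple-rocker

triple-rocker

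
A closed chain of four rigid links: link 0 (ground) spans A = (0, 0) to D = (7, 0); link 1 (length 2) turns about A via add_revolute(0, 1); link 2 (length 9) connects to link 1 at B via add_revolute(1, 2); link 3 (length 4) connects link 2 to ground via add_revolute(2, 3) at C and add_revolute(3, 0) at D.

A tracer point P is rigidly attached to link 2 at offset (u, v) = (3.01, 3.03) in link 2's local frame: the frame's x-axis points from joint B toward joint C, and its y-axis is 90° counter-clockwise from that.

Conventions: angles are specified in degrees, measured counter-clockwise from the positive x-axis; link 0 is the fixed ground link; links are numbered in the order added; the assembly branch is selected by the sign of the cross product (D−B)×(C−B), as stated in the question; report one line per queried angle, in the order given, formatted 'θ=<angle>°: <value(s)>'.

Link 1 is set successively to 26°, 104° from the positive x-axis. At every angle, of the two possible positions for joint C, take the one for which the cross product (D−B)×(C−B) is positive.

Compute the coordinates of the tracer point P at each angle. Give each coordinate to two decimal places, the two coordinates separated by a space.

A=(0,0), D=(7.00,0)
θ=26°: B = A + 2.00·(cos26°, sin26°) = (1.7976, 0.8767)
θ=26°: |BD| = 5.2758
θ=26°: circle(B,9.00) ∩ circle(D,4.00): a=8.7981, h=1.8955
θ=26°:   candidates: C₊=(10.7884,1.2838) cross=10.000; C₋=(10.1584,-2.4545) cross=-10.000
θ=26°:   branch + wants cross > 0 → take C=(10.7884,1.2838) (cross=10.000)
θ=26°: ex = (C−B)/|BC| = (0.9990,0.0452); ey = (-0.0452,0.9990)
θ=26°: P = B + 3.01·ex + 3.03·ey = (4.6675,4.0398)
θ=104°: B = A + 2.00·(cos104°, sin104°) = (-0.4838, 1.9406)
θ=104°: |BD| = 7.7314
θ=104°: circle(B,9.00) ∩ circle(D,4.00): a=8.0693, h=3.9857
θ=104°:   candidates: C₊=(8.3276,3.7733) cross=30.815; C₋=(6.3267,-3.9429) cross=-30.815
θ=104°:   branch + wants cross > 0 → take C=(8.3276,3.7733) (cross=30.815)
θ=104°: ex = (C−B)/|BC| = (0.9790,0.2036); ey = (-0.2036,0.9790)
θ=104°: P = B + 3.01·ex + 3.03·ey = (1.8461,5.5200)

θ=26°: 4.67 4.04
θ=104°: 1.85 5.52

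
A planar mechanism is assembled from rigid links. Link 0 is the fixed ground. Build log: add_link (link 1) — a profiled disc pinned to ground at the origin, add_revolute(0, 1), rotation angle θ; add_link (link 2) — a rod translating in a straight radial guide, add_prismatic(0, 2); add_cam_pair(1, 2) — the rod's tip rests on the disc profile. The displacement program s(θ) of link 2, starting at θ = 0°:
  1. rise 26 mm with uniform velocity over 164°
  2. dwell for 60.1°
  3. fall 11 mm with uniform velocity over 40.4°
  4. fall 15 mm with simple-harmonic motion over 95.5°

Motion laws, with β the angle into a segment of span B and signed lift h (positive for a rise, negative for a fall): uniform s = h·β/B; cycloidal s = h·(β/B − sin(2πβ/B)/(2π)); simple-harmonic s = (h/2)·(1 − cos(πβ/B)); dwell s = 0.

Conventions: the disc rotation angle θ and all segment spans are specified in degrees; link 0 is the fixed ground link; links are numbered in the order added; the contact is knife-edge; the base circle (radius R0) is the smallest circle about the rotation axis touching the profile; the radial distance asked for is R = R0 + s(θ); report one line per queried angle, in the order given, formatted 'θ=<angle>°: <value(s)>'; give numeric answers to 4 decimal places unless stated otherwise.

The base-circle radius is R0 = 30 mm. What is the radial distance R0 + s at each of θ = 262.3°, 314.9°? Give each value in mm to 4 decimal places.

seg 1 [0°–164°] uniform, h=26: full span → s += 26 → s = 26.0000
seg 2 [164°–224.1°] dwell: s stays 26.0000
seg 3 [224.1°–264.5°] uniform, h=-11: θ=262.3° here. β=38.2, B=40.4. -11·38.2/40.4 = -10.4010 → s = 15.5990
seg 3 [224.1°–264.5°] uniform, h=-11: full span → s += -11 → s = 15.0000
seg 4 [264.5°–360°] simple-harmonic, h=-15: θ=314.9° here. β=50.4, B=95.5. -15/2·(1 − cos(π·0.5277)) = -8.1530 → s = 6.8470
θ=262.3°: R = R0 + s = 30 + 15.5990 = 45.5990
θ=314.9°: R = R0 + s = 30 + 6.8470 = 36.8470

θ=262.3°: 45.5990
θ=314.9°: 36.8470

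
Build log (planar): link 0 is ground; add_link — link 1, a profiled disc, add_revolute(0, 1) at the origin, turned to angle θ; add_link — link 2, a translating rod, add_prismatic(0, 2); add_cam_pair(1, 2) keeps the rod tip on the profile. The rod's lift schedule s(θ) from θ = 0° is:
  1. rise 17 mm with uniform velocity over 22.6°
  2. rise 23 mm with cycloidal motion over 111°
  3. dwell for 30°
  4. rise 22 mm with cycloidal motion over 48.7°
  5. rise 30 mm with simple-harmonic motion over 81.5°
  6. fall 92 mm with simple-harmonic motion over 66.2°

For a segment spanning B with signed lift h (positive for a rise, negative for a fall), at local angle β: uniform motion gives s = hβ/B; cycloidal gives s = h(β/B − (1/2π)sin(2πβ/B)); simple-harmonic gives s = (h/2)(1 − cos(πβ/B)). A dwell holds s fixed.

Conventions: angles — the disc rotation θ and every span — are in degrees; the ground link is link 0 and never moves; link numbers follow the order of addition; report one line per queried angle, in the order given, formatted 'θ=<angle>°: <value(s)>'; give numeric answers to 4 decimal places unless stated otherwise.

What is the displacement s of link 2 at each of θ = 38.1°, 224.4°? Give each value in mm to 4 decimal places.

seg 1 [0°–22.6°] uniform, h=17: full span → s += 17 → s = 17.0000
seg 2 [22.6°–133.6°] cycloidal, h=23: θ=38.1° here. β=15.5, B=111. 23·(0.1396 − sin(2π·0.1396)/(2π)) = 0.3965 → s = 17.3965
seg 2 [22.6°–133.6°] cycloidal, h=23: full span → s += 23 → s = 40.0000
seg 3 [133.6°–163.6°] dwell: s stays 40.0000
seg 4 [163.6°–212.3°] cycloidal, h=22: full span → s += 22 → s = 62.0000
seg 5 [212.3°–293.8°] simple-harmonic, h=30: θ=224.4° here. β=12.1, B=81.5. 30/2·(1 − cos(π·0.1485)) = 1.6022 → s = 63.6022

θ=38.1°: 17.3965
θ=224.4°: 63.6022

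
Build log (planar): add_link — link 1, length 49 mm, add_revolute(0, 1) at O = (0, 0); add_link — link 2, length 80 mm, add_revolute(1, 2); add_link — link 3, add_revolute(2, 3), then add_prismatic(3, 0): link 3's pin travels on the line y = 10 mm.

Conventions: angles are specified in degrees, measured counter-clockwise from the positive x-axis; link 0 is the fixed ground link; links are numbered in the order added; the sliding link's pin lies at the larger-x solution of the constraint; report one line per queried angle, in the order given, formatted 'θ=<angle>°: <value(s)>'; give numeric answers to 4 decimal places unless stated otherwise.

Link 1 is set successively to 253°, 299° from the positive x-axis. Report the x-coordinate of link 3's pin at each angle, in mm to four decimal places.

geometry: r = 49 mm, L = 80 mm, e = 10 mm
θ=253°: crank pin P = (r cos θ, r sin θ) = (-14.326214, -46.858933)
θ=253°: h = r sin θ − e = -46.858933 − 10 = -56.858933
θ=253°: x = r cos θ + √(L² − h²) = -14.326214 + 56.276654 = 41.950440
θ=299°: crank pin P = (r cos θ, r sin θ) = (23.755671, -42.856366)
θ=299°: h = r sin θ − e = -42.856366 − 10 = -52.856366
θ=299°: x = r cos θ + √(L² − h²) = 23.755671 + 60.051683 = 83.807354

θ=253°: 41.9504
θ=299°: 83.8074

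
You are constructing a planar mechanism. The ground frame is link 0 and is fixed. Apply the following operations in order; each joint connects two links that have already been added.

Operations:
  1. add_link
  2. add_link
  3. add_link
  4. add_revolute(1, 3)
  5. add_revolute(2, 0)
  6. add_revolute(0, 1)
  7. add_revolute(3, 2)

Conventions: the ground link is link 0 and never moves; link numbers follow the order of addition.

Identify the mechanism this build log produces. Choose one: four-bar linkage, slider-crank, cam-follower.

links: 4 (incl. ground); joints: 4 revolute, 0 prismatic, 0 higher (cam) pair, forming one closed loop
4 links in a single 4R loop → four-bar linkage

four-bar linkage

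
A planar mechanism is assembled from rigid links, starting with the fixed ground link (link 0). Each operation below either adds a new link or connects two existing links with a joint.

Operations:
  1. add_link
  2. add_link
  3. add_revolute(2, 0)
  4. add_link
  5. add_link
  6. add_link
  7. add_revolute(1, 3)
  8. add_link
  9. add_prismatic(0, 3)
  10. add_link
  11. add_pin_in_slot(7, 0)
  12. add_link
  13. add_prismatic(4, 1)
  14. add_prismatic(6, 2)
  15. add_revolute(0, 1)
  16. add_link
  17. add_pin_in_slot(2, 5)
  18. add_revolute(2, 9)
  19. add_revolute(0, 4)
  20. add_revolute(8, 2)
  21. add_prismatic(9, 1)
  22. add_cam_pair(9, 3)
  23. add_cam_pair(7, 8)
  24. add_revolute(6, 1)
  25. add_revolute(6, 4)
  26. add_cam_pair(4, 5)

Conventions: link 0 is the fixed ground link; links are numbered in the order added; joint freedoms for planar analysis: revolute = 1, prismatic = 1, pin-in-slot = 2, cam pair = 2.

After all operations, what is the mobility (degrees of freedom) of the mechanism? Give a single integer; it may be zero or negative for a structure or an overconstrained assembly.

ground; <1,0,0>
#1 <2,0,0>
#2 <3,0,0>
R:2↔0 J1 <3,1,0>
#3 <4,1,0>
#4 <5,1,0>
#5 <6,1,0>
R:1↔3 J1 <6,2,0>
#6 <7,2,0>
P:0↔3 J1 <7,3,0>
#7 <8,3,0>
PS:7↔0 J2 <8,3,1>
#8 <9,3,1>
P:4↔1 J1 <9,4,1>
P:6↔2 J1 <9,5,1>
R:0↔1 J1 <9,6,1>
#9 <10,6,1>
PS:2↔5 J2 <10,6,2>
R:2↔9 J1 <10,7,2>
R:0↔4 J1 <10,8,2>
R:8↔2 J1 <10,9,2>
P:9↔1 J1 <10,10,2>
C:9↔3 J2 <10,10,3>
C:7↔8 J2 <10,10,4>
R:6↔1 J1 <10,11,4>
R:6↔4 J1 <10,12,4>
C:4↔5 J2 <10,12,5>
3×9 − 2×12 − 1×5 = -2

M = -2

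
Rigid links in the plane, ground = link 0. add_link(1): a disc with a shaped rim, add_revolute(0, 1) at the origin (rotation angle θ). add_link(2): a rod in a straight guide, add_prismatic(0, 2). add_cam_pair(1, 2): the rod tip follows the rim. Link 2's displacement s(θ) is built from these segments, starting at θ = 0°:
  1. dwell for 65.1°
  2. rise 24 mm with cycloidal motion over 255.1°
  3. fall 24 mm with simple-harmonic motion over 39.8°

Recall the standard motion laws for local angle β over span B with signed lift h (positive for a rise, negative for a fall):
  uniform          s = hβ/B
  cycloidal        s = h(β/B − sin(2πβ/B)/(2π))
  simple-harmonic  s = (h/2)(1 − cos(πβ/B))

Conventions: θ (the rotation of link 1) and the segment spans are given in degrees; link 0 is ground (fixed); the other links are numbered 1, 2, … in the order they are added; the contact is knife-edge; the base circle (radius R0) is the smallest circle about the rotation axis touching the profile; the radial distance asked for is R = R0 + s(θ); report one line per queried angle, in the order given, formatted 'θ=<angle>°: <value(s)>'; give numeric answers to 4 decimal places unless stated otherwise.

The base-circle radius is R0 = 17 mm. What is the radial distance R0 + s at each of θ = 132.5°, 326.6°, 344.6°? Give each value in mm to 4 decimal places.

segment 1 (0° to 65.1°, dwell): s unchanged at 0.0000
θ = 132.5° falls in segment 2 (65.1° to 320.2°, cycloidal, h = 24): β = 132.5 − 65.1 = 67.4°, B = 255.1°; Δs = 24·(0.2642 − sin(2π·0.2642)/(2π)) = 2.5365; s = 0.0000 + 2.5365 = 2.5365
segment 2 (65.1° to 320.2°, cycloidal, h = 24) is passed completely: s = 0.0000 + (24) = 24.0000
θ = 326.6° falls in segment 3 (320.2° to 360°, simple-harmonic, h = -24): β = 326.6 − 320.2 = 6.4°, B = 39.8°; Δs = -24/2·(1 − cos(π·0.1608)) = -1.4990; s = 24.0000 − 1.4990 = 22.5010
θ = 344.6° falls in segment 3 (320.2° to 360°, simple-harmonic, h = -24): β = 344.6 − 320.2 = 24.4°, B = 39.8°; Δs = -24/2·(1 − cos(π·0.6131)) = -16.1734; s = 24.0000 − 16.1734 = 7.8266
θ=132.5°: R = R0 + s = 17 + 2.5365 = 19.5365
θ=326.6°: R = R0 + s = 17 + 22.5010 = 39.5010
θ=344.6°: R = R0 + s = 17 + 7.8266 = 24.8266

θ=132.5°: 19.5365
θ=326.6°: 39.5010
θ=344.6°: 24.8266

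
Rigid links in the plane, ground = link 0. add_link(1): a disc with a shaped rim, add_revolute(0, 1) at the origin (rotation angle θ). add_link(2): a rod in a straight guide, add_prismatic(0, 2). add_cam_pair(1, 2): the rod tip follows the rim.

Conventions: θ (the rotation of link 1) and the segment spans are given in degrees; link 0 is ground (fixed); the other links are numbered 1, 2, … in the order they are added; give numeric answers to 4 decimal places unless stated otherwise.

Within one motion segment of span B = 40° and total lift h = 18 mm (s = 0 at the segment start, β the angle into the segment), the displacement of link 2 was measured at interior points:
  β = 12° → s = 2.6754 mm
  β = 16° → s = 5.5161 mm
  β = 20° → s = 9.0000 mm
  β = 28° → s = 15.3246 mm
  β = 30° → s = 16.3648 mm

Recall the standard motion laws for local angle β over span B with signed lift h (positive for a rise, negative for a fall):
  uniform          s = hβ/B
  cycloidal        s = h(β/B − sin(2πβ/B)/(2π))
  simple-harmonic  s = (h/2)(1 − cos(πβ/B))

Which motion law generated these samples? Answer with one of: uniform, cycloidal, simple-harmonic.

candidates at β/B = r: uniform s = h·r (linear in β); cycloidal s = h·(r − sin(2πr)/(2π)); simple-harmonic s = (h/2)(1 − cos(πr))
β=12°: printed 2.6754 | uniform 5.4000, cycloidal 2.6754, simple-harmonic 3.7099
β=16°: printed 5.5161 | uniform 7.2000, cycloidal 5.5161, simple-harmonic 6.2188
β=20°: printed 9.0000 | uniform 9.0000, cycloidal 9.0000, simple-harmonic 9.0000
β=28°: printed 15.3246 | uniform 12.6000, cycloidal 15.3246, simple-harmonic 14.2901
β=30°: printed 16.3648 | uniform 13.5000, cycloidal 16.3648, simple-harmonic 15.3640
only one law matches every sample → cycloidal

cycloidal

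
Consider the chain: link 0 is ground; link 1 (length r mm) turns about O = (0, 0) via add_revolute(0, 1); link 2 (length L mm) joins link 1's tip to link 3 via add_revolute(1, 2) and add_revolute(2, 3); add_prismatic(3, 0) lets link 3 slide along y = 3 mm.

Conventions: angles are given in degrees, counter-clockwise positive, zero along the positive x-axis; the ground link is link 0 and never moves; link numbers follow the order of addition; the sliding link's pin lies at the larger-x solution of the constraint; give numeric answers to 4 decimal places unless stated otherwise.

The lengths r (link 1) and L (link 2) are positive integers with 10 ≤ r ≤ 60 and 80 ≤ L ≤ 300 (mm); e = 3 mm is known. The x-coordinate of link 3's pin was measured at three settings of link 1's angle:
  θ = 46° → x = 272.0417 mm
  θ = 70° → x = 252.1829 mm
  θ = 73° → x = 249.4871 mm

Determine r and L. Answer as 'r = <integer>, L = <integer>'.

constraint per measurement: (x − r cos θ)² + (r sin θ − e)² = L²
subtracting the θ₁ and θ₂ equations cancels the r² and L² terms:
r = (x₁² − x₂²) / (2[(x₁cos θ₁ + e sin θ₁) − (x₂cos θ₂ + e sin θ₂)]) = 51.0000 → r = 51
L² = (x₁ − r cos θ₁)² + (r sin θ₁ − e)² = 57121.0121 → L = 239.0000 → L = 239
check at θ₃=73°: x = 249.4871 (printed 249.4871) ✓

r = 51, L = 239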